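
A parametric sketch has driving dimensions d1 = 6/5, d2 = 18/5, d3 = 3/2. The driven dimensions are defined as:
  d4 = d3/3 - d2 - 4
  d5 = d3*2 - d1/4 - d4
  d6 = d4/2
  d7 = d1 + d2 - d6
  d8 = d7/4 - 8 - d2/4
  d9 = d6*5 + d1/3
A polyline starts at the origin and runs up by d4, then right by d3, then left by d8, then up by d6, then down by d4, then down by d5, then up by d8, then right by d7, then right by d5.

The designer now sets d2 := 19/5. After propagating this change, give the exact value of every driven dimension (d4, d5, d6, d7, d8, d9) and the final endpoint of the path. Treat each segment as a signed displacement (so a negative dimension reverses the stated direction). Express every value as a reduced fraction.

Apply edit: d2 := 19/5
  d4 = d3/3 - d2 - 4 = -73/10
  d5 = d3*2 - d1/4 - d4 = 10
  d6 = d4/2 = -73/20
  d7 = d1 + d2 - d6 = 173/20
  d8 = d7/4 - 8 - d2/4 = -543/80
  d9 = d6*5 + d1/3 = -357/20
Walk from origin (0, 0):
  seg 1: up by d4 = -73/10 → (0, -73/10)
  seg 2: right by d3 = 3/2 → (3/2, -73/10)
  seg 3: left by d8 = -543/80 → (663/80, -73/10)
  seg 4: up by d6 = -73/20 → (663/80, -219/20)
  seg 5: down by d4 = -73/10 → (663/80, -73/20)
  seg 6: down by d5 = 10 → (663/80, -273/20)
  seg 7: up by d8 = -543/80 → (663/80, -327/16)
  seg 8: right by d7 = 173/20 → (271/16, -327/16)
  seg 9: right by d5 = 10 → (431/16, -327/16)

d4 = -73/10
d5 = 10
d6 = -73/20
d7 = 173/20
d8 = -543/80
d9 = -357/20
endpoint = (431/16, -327/16)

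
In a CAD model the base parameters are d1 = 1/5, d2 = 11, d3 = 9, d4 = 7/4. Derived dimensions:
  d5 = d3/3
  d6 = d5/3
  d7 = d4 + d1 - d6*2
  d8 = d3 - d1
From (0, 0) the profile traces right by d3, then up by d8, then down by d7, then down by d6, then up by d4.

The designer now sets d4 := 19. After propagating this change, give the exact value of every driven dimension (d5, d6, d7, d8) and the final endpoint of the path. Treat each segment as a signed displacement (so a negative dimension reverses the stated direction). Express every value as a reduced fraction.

d5 = 3
d6 = 1
d7 = 86/5
d8 = 44/5
endpoint = (9, 48/5)

Apply edit: d4 := 19
  d5 = d3/3 = 3
  d6 = d5/3 = 1
  d7 = d4 + d1 - d6*2 = 86/5
  d8 = d3 - d1 = 44/5
Walk from origin (0, 0):
  seg 1: right by d3 = 9 → (9, 0)
  seg 2: up by d8 = 44/5 → (9, 44/5)
  seg 3: down by d7 = 86/5 → (9, -42/5)
  seg 4: down by d6 = 1 → (9, -47/5)
  seg 5: up by d4 = 19 → (9, 48/5)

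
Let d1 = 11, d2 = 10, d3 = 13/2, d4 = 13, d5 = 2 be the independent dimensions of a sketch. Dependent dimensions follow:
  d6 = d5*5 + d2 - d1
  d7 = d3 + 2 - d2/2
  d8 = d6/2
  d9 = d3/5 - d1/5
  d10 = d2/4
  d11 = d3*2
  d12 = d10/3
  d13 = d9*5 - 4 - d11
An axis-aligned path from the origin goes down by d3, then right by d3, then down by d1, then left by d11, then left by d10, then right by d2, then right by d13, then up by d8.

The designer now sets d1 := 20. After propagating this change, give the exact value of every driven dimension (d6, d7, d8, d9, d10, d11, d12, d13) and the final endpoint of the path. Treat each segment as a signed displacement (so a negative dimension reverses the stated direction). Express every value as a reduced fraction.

Apply edit: d1 := 20
  d6 = d5*5 + d2 - d1 = 0
  d7 = d3 + 2 - d2/2 = 7/2
  d8 = d6/2 = 0
  d9 = d3/5 - d1/5 = -27/10
  d10 = d2/4 = 5/2
  d11 = d3*2 = 13
  d12 = d10/3 = 5/6
  d13 = d9*5 - 4 - d11 = -61/2
Walk from origin (0, 0):
  seg 1: down by d3 = 13/2 → (0, -13/2)
  seg 2: right by d3 = 13/2 → (13/2, -13/2)
  seg 3: down by d1 = 20 → (13/2, -53/2)
  seg 4: left by d11 = 13 → (-13/2, -53/2)
  seg 5: left by d10 = 5/2 → (-9, -53/2)
  seg 6: right by d2 = 10 → (1, -53/2)
  seg 7: right by d13 = -61/2 → (-59/2, -53/2)
  seg 8: up by d8 = 0 → (-59/2, -53/2)

d6 = 0
d7 = 7/2
d8 = 0
d9 = -27/10
d10 = 5/2
d11 = 13
d12 = 5/6
d13 = -61/2
endpoint = (-59/2, -53/2)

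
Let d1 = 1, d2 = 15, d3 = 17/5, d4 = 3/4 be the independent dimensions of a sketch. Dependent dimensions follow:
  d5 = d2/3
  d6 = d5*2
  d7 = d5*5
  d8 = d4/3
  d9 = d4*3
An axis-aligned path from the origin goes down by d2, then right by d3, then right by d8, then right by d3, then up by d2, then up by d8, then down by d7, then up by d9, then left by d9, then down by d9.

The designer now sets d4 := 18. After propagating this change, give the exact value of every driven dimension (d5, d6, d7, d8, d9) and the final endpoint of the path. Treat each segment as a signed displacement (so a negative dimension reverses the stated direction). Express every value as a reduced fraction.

d5 = 5
d6 = 10
d7 = 25
d8 = 6
d9 = 54
endpoint = (-206/5, -19)

Apply edit: d4 := 18
  d5 = d2/3 = 5
  d6 = d5*2 = 10
  d7 = d5*5 = 25
  d8 = d4/3 = 6
  d9 = d4*3 = 54
Walk from origin (0, 0):
  seg 1: down by d2 = 15 → (0, -15)
  seg 2: right by d3 = 17/5 → (17/5, -15)
  seg 3: right by d8 = 6 → (47/5, -15)
  seg 4: right by d3 = 17/5 → (64/5, -15)
  seg 5: up by d2 = 15 → (64/5, 0)
  seg 6: up by d8 = 6 → (64/5, 6)
  seg 7: down by d7 = 25 → (64/5, -19)
  seg 8: up by d9 = 54 → (64/5, 35)
  seg 9: left by d9 = 54 → (-206/5, 35)
  seg 10: down by d9 = 54 → (-206/5, -19)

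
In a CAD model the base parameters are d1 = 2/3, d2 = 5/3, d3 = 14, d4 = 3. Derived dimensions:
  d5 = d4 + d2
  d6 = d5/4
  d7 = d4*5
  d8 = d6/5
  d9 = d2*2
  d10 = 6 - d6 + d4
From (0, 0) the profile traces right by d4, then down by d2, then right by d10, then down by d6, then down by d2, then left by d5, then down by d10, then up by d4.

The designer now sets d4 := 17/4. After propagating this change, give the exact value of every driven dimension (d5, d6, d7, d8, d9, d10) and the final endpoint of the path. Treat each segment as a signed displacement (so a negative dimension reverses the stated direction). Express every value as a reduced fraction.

Apply edit: d4 := 17/4
  d5 = d4 + d2 = 71/12
  d6 = d5/4 = 71/48
  d7 = d4*5 = 85/4
  d8 = d6/5 = 71/240
  d9 = d2*2 = 10/3
  d10 = 6 - d6 + d4 = 421/48
Walk from origin (0, 0):
  seg 1: right by d4 = 17/4 → (17/4, 0)
  seg 2: down by d2 = 5/3 → (17/4, -5/3)
  seg 3: right by d10 = 421/48 → (625/48, -5/3)
  seg 4: down by d6 = 71/48 → (625/48, -151/48)
  seg 5: down by d2 = 5/3 → (625/48, -77/16)
  seg 6: left by d5 = 71/12 → (341/48, -77/16)
  seg 7: down by d10 = 421/48 → (341/48, -163/12)
  seg 8: up by d4 = 17/4 → (341/48, -28/3)

d5 = 71/12
d6 = 71/48
d7 = 85/4
d8 = 71/240
d9 = 10/3
d10 = 421/48
endpoint = (341/48, -28/3)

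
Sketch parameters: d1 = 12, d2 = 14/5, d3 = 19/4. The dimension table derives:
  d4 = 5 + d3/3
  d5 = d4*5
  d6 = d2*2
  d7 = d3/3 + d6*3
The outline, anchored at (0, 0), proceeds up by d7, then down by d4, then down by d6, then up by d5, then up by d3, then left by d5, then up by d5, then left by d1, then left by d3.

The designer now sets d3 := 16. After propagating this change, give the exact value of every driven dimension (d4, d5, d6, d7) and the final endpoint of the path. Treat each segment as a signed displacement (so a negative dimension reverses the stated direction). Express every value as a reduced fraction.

d4 = 31/3
d5 = 155/3
d6 = 28/5
d7 = 332/15
endpoint = (-239/3, 1883/15)

Apply edit: d3 := 16
  d4 = 5 + d3/3 = 31/3
  d5 = d4*5 = 155/3
  d6 = d2*2 = 28/5
  d7 = d3/3 + d6*3 = 332/15
Walk from origin (0, 0):
  seg 1: up by d7 = 332/15 → (0, 332/15)
  seg 2: down by d4 = 31/3 → (0, 59/5)
  seg 3: down by d6 = 28/5 → (0, 31/5)
  seg 4: up by d5 = 155/3 → (0, 868/15)
  seg 5: up by d3 = 16 → (0, 1108/15)
  seg 6: left by d5 = 155/3 → (-155/3, 1108/15)
  seg 7: up by d5 = 155/3 → (-155/3, 1883/15)
  seg 8: left by d1 = 12 → (-191/3, 1883/15)
  seg 9: left by d3 = 16 → (-239/3, 1883/15)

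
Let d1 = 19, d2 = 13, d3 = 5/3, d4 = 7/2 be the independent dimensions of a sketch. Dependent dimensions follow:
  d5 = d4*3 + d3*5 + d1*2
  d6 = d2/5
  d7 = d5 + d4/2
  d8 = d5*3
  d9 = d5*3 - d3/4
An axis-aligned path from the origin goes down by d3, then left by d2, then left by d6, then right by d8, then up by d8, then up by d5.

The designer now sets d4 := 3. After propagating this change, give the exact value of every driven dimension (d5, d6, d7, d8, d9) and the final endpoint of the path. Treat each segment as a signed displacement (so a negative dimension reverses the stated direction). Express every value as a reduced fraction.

d5 = 166/3
d6 = 13/5
d7 = 341/6
d8 = 166
d9 = 1987/12
endpoint = (752/5, 659/3)

Apply edit: d4 := 3
  d5 = d4*3 + d3*5 + d1*2 = 166/3
  d6 = d2/5 = 13/5
  d7 = d5 + d4/2 = 341/6
  d8 = d5*3 = 166
  d9 = d5*3 - d3/4 = 1987/12
Walk from origin (0, 0):
  seg 1: down by d3 = 5/3 → (0, -5/3)
  seg 2: left by d2 = 13 → (-13, -5/3)
  seg 3: left by d6 = 13/5 → (-78/5, -5/3)
  seg 4: right by d8 = 166 → (752/5, -5/3)
  seg 5: up by d8 = 166 → (752/5, 493/3)
  seg 6: up by d5 = 166/3 → (752/5, 659/3)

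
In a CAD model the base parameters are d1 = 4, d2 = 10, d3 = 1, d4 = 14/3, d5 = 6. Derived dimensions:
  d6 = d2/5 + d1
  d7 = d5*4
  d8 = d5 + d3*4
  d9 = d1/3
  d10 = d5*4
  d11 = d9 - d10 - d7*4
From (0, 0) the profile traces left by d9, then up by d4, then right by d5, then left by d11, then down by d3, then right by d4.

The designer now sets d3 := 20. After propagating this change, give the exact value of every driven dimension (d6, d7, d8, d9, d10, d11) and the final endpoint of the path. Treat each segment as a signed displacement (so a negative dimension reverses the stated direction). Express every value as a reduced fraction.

d6 = 6
d7 = 24
d8 = 86
d9 = 4/3
d10 = 24
d11 = -356/3
endpoint = (128, -46/3)

Apply edit: d3 := 20
  d6 = d2/5 + d1 = 6
  d7 = d5*4 = 24
  d8 = d5 + d3*4 = 86
  d9 = d1/3 = 4/3
  d10 = d5*4 = 24
  d11 = d9 - d10 - d7*4 = -356/3
Walk from origin (0, 0):
  seg 1: left by d9 = 4/3 → (-4/3, 0)
  seg 2: up by d4 = 14/3 → (-4/3, 14/3)
  seg 3: right by d5 = 6 → (14/3, 14/3)
  seg 4: left by d11 = -356/3 → (370/3, 14/3)
  seg 5: down by d3 = 20 → (370/3, -46/3)
  seg 6: right by d4 = 14/3 → (128, -46/3)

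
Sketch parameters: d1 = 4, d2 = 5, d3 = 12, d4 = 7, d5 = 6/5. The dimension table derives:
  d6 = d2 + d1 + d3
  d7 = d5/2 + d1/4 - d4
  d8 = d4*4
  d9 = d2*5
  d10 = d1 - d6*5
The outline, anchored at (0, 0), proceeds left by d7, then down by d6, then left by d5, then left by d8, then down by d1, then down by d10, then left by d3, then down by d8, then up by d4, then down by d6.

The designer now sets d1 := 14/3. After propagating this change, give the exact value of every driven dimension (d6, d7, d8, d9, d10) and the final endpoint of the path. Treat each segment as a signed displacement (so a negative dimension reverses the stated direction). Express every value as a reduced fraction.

Apply edit: d1 := 14/3
  d6 = d2 + d1 + d3 = 65/3
  d7 = d5/2 + d1/4 - d4 = -157/30
  d8 = d4*4 = 28
  d9 = d2*5 = 25
  d10 = d1 - d6*5 = -311/3
Walk from origin (0, 0):
  seg 1: left by d7 = -157/30 → (157/30, 0)
  seg 2: down by d6 = 65/3 → (157/30, -65/3)
  seg 3: left by d5 = 6/5 → (121/30, -65/3)
  seg 4: left by d8 = 28 → (-719/30, -65/3)
  seg 5: down by d1 = 14/3 → (-719/30, -79/3)
  seg 6: down by d10 = -311/3 → (-719/30, 232/3)
  seg 7: left by d3 = 12 → (-1079/30, 232/3)
  seg 8: down by d8 = 28 → (-1079/30, 148/3)
  seg 9: up by d4 = 7 → (-1079/30, 169/3)
  seg 10: down by d6 = 65/3 → (-1079/30, 104/3)

d6 = 65/3
d7 = -157/30
d8 = 28
d9 = 25
d10 = -311/3
endpoint = (-1079/30, 104/3)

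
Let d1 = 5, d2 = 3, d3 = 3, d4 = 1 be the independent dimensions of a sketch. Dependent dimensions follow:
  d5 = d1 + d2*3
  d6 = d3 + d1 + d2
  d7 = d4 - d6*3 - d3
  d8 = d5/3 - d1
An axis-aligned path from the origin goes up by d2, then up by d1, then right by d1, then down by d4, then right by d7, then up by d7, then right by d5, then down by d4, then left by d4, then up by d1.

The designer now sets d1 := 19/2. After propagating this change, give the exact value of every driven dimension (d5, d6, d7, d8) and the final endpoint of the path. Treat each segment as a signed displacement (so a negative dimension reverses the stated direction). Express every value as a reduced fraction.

d5 = 37/2
d6 = 31/2
d7 = -97/2
d8 = -10/3
endpoint = (-43/2, -57/2)

Apply edit: d1 := 19/2
  d5 = d1 + d2*3 = 37/2
  d6 = d3 + d1 + d2 = 31/2
  d7 = d4 - d6*3 - d3 = -97/2
  d8 = d5/3 - d1 = -10/3
Walk from origin (0, 0):
  seg 1: up by d2 = 3 → (0, 3)
  seg 2: up by d1 = 19/2 → (0, 25/2)
  seg 3: right by d1 = 19/2 → (19/2, 25/2)
  seg 4: down by d4 = 1 → (19/2, 23/2)
  seg 5: right by d7 = -97/2 → (-39, 23/2)
  seg 6: up by d7 = -97/2 → (-39, -37)
  seg 7: right by d5 = 37/2 → (-41/2, -37)
  seg 8: down by d4 = 1 → (-41/2, -38)
  seg 9: left by d4 = 1 → (-43/2, -38)
  seg 10: up by d1 = 19/2 → (-43/2, -57/2)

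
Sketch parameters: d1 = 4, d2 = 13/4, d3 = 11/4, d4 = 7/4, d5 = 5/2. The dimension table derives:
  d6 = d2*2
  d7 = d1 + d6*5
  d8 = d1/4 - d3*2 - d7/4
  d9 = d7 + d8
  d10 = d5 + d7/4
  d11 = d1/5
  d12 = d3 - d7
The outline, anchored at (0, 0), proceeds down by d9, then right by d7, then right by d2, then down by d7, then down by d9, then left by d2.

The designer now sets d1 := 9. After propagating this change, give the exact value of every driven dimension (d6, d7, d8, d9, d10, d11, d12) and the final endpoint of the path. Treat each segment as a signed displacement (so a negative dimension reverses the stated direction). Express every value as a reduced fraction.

d6 = 13/2
d7 = 83/2
d8 = -109/8
d9 = 223/8
d10 = 103/8
d11 = 9/5
d12 = -155/4
endpoint = (83/2, -389/4)

Apply edit: d1 := 9
  d6 = d2*2 = 13/2
  d7 = d1 + d6*5 = 83/2
  d8 = d1/4 - d3*2 - d7/4 = -109/8
  d9 = d7 + d8 = 223/8
  d10 = d5 + d7/4 = 103/8
  d11 = d1/5 = 9/5
  d12 = d3 - d7 = -155/4
Walk from origin (0, 0):
  seg 1: down by d9 = 223/8 → (0, -223/8)
  seg 2: right by d7 = 83/2 → (83/2, -223/8)
  seg 3: right by d2 = 13/4 → (179/4, -223/8)
  seg 4: down by d7 = 83/2 → (179/4, -555/8)
  seg 5: down by d9 = 223/8 → (179/4, -389/4)
  seg 6: left by d2 = 13/4 → (83/2, -389/4)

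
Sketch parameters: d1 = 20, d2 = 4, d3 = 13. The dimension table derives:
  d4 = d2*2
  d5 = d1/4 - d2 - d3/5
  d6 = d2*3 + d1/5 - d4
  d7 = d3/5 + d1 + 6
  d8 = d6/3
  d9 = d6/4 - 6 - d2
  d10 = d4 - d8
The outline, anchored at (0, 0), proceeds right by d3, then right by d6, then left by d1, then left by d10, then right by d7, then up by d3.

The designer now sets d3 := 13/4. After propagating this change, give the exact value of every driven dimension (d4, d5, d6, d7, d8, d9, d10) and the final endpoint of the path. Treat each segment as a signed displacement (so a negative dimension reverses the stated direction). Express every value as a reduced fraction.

Apply edit: d3 := 13/4
  d4 = d2*2 = 8
  d5 = d1/4 - d2 - d3/5 = 7/20
  d6 = d2*3 + d1/5 - d4 = 8
  d7 = d3/5 + d1 + 6 = 533/20
  d8 = d6/3 = 8/3
  d9 = d6/4 - 6 - d2 = -8
  d10 = d4 - d8 = 16/3
Walk from origin (0, 0):
  seg 1: right by d3 = 13/4 → (13/4, 0)
  seg 2: right by d6 = 8 → (45/4, 0)
  seg 3: left by d1 = 20 → (-35/4, 0)
  seg 4: left by d10 = 16/3 → (-169/12, 0)
  seg 5: right by d7 = 533/20 → (377/30, 0)
  seg 6: up by d3 = 13/4 → (377/30, 13/4)

d4 = 8
d5 = 7/20
d6 = 8
d7 = 533/20
d8 = 8/3
d9 = -8
d10 = 16/3
endpoint = (377/30, 13/4)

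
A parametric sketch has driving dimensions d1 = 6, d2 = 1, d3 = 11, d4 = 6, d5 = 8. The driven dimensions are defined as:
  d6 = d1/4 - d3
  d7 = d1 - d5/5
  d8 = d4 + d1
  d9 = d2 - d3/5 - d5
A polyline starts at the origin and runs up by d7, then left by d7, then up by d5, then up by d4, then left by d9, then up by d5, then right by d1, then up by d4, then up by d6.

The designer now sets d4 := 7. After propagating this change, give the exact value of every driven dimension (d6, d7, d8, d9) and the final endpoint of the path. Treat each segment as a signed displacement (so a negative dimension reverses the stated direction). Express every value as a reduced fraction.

Apply edit: d4 := 7
  d6 = d1/4 - d3 = -19/2
  d7 = d1 - d5/5 = 22/5
  d8 = d4 + d1 = 13
  d9 = d2 - d3/5 - d5 = -46/5
Walk from origin (0, 0):
  seg 1: up by d7 = 22/5 → (0, 22/5)
  seg 2: left by d7 = 22/5 → (-22/5, 22/5)
  seg 3: up by d5 = 8 → (-22/5, 62/5)
  seg 4: up by d4 = 7 → (-22/5, 97/5)
  seg 5: left by d9 = -46/5 → (24/5, 97/5)
  seg 6: up by d5 = 8 → (24/5, 137/5)
  seg 7: right by d1 = 6 → (54/5, 137/5)
  seg 8: up by d4 = 7 → (54/5, 172/5)
  seg 9: up by d6 = -19/2 → (54/5, 249/10)

d6 = -19/2
d7 = 22/5
d8 = 13
d9 = -46/5
endpoint = (54/5, 249/10)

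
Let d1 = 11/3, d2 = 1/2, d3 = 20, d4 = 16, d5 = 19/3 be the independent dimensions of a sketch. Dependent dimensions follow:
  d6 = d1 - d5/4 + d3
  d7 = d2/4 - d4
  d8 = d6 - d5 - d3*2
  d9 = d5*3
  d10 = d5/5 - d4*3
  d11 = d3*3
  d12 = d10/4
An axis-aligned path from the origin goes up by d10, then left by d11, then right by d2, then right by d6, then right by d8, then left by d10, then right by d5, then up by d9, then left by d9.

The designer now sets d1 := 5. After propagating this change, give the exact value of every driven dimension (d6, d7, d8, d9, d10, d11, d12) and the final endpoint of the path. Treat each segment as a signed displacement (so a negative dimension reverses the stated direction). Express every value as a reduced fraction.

d6 = 281/12
d7 = -127/8
d8 = -275/12
d9 = 19
d10 = -701/15
d11 = 60
d12 = -701/60
endpoint = (-374/15, -416/15)

Apply edit: d1 := 5
  d6 = d1 - d5/4 + d3 = 281/12
  d7 = d2/4 - d4 = -127/8
  d8 = d6 - d5 - d3*2 = -275/12
  d9 = d5*3 = 19
  d10 = d5/5 - d4*3 = -701/15
  d11 = d3*3 = 60
  d12 = d10/4 = -701/60
Walk from origin (0, 0):
  seg 1: up by d10 = -701/15 → (0, -701/15)
  seg 2: left by d11 = 60 → (-60, -701/15)
  seg 3: right by d2 = 1/2 → (-119/2, -701/15)
  seg 4: right by d6 = 281/12 → (-433/12, -701/15)
  seg 5: right by d8 = -275/12 → (-59, -701/15)
  seg 6: left by d10 = -701/15 → (-184/15, -701/15)
  seg 7: right by d5 = 19/3 → (-89/15, -701/15)
  seg 8: up by d9 = 19 → (-89/15, -416/15)
  seg 9: left by d9 = 19 → (-374/15, -416/15)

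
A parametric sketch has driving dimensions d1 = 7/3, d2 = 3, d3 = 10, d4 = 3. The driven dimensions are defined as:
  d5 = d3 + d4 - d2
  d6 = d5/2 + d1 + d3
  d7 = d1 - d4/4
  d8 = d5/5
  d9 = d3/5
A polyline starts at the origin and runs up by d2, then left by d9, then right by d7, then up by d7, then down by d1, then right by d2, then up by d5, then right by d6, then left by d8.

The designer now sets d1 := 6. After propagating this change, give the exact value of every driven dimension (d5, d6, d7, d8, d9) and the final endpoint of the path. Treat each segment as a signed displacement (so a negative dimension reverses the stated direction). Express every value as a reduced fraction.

d5 = 10
d6 = 21
d7 = 21/4
d8 = 2
d9 = 2
endpoint = (101/4, 49/4)

Apply edit: d1 := 6
  d5 = d3 + d4 - d2 = 10
  d6 = d5/2 + d1 + d3 = 21
  d7 = d1 - d4/4 = 21/4
  d8 = d5/5 = 2
  d9 = d3/5 = 2
Walk from origin (0, 0):
  seg 1: up by d2 = 3 → (0, 3)
  seg 2: left by d9 = 2 → (-2, 3)
  seg 3: right by d7 = 21/4 → (13/4, 3)
  seg 4: up by d7 = 21/4 → (13/4, 33/4)
  seg 5: down by d1 = 6 → (13/4, 9/4)
  seg 6: right by d2 = 3 → (25/4, 9/4)
  seg 7: up by d5 = 10 → (25/4, 49/4)
  seg 8: right by d6 = 21 → (109/4, 49/4)
  seg 9: left by d8 = 2 → (101/4, 49/4)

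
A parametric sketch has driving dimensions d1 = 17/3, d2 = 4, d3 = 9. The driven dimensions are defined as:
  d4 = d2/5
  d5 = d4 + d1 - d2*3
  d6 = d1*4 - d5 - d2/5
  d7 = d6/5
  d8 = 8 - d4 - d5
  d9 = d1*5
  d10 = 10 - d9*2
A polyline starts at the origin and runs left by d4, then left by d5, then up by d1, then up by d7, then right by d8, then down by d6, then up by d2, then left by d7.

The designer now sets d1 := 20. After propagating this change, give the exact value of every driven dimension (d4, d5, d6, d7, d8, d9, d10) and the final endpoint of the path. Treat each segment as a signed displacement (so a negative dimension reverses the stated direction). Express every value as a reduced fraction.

Apply edit: d1 := 20
  d4 = d2/5 = 4/5
  d5 = d4 + d1 - d2*3 = 44/5
  d6 = d1*4 - d5 - d2/5 = 352/5
  d7 = d6/5 = 352/25
  d8 = 8 - d4 - d5 = -8/5
  d9 = d1*5 = 100
  d10 = 10 - d9*2 = -190
Walk from origin (0, 0):
  seg 1: left by d4 = 4/5 → (-4/5, 0)
  seg 2: left by d5 = 44/5 → (-48/5, 0)
  seg 3: up by d1 = 20 → (-48/5, 20)
  seg 4: up by d7 = 352/25 → (-48/5, 852/25)
  seg 5: right by d8 = -8/5 → (-56/5, 852/25)
  seg 6: down by d6 = 352/5 → (-56/5, -908/25)
  seg 7: up by d2 = 4 → (-56/5, -808/25)
  seg 8: left by d7 = 352/25 → (-632/25, -808/25)

d4 = 4/5
d5 = 44/5
d6 = 352/5
d7 = 352/25
d8 = -8/5
d9 = 100
d10 = -190
endpoint = (-632/25, -808/25)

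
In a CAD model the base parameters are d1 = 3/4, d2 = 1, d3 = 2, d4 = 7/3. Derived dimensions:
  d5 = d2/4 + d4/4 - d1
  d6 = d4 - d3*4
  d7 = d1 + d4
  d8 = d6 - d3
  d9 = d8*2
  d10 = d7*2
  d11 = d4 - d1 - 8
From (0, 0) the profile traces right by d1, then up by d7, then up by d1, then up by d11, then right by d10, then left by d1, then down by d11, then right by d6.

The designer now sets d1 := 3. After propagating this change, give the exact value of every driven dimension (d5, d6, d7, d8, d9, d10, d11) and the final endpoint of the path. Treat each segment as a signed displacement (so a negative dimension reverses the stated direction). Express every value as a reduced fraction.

Apply edit: d1 := 3
  d5 = d2/4 + d4/4 - d1 = -13/6
  d6 = d4 - d3*4 = -17/3
  d7 = d1 + d4 = 16/3
  d8 = d6 - d3 = -23/3
  d9 = d8*2 = -46/3
  d10 = d7*2 = 32/3
  d11 = d4 - d1 - 8 = -26/3
Walk from origin (0, 0):
  seg 1: right by d1 = 3 → (3, 0)
  seg 2: up by d7 = 16/3 → (3, 16/3)
  seg 3: up by d1 = 3 → (3, 25/3)
  seg 4: up by d11 = -26/3 → (3, -1/3)
  seg 5: right by d10 = 32/3 → (41/3, -1/3)
  seg 6: left by d1 = 3 → (32/3, -1/3)
  seg 7: down by d11 = -26/3 → (32/3, 25/3)
  seg 8: right by d6 = -17/3 → (5, 25/3)

d5 = -13/6
d6 = -17/3
d7 = 16/3
d8 = -23/3
d9 = -46/3
d10 = 32/3
d11 = -26/3
endpoint = (5, 25/3)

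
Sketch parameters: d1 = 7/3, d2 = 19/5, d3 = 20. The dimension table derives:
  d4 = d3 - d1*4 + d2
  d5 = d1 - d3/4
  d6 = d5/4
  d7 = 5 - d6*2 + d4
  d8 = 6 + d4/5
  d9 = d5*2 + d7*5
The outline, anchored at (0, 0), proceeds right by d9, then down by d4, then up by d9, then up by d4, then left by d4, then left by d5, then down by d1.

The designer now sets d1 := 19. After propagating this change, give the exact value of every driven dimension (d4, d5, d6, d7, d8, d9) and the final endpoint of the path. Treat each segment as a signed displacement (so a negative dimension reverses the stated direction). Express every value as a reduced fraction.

Apply edit: d1 := 19
  d4 = d3 - d1*4 + d2 = -261/5
  d5 = d1 - d3/4 = 14
  d6 = d5/4 = 7/2
  d7 = 5 - d6*2 + d4 = -271/5
  d8 = 6 + d4/5 = -111/25
  d9 = d5*2 + d7*5 = -243
Walk from origin (0, 0):
  seg 1: right by d9 = -243 → (-243, 0)
  seg 2: down by d4 = -261/5 → (-243, 261/5)
  seg 3: up by d9 = -243 → (-243, -954/5)
  seg 4: up by d4 = -261/5 → (-243, -243)
  seg 5: left by d4 = -261/5 → (-954/5, -243)
  seg 6: left by d5 = 14 → (-1024/5, -243)
  seg 7: down by d1 = 19 → (-1024/5, -262)

d4 = -261/5
d5 = 14
d6 = 7/2
d7 = -271/5
d8 = -111/25
d9 = -243
endpoint = (-1024/5, -262)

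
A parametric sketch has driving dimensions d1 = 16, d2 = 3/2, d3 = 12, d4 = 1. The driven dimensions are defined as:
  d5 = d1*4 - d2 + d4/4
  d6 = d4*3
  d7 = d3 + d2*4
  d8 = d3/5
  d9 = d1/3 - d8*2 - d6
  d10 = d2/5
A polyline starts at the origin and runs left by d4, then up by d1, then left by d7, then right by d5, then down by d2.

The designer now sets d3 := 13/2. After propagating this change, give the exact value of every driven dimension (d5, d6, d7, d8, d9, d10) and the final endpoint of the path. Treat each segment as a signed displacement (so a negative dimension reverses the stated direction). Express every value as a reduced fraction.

Apply edit: d3 := 13/2
  d5 = d1*4 - d2 + d4/4 = 251/4
  d6 = d4*3 = 3
  d7 = d3 + d2*4 = 25/2
  d8 = d3/5 = 13/10
  d9 = d1/3 - d8*2 - d6 = -4/15
  d10 = d2/5 = 3/10
Walk from origin (0, 0):
  seg 1: left by d4 = 1 → (-1, 0)
  seg 2: up by d1 = 16 → (-1, 16)
  seg 3: left by d7 = 25/2 → (-27/2, 16)
  seg 4: right by d5 = 251/4 → (197/4, 16)
  seg 5: down by d2 = 3/2 → (197/4, 29/2)

d5 = 251/4
d6 = 3
d7 = 25/2
d8 = 13/10
d9 = -4/15
d10 = 3/10
endpoint = (197/4, 29/2)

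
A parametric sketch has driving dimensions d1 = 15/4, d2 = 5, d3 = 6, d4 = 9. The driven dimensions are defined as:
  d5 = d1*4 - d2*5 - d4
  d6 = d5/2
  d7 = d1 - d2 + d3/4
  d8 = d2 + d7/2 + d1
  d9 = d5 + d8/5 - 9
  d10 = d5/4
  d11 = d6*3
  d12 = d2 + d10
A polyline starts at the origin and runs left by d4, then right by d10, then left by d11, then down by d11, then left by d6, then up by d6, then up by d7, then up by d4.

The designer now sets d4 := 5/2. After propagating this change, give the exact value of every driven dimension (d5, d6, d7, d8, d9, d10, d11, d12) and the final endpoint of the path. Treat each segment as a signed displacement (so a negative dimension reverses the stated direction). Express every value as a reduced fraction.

Apply edit: d4 := 5/2
  d5 = d1*4 - d2*5 - d4 = -25/2
  d6 = d5/2 = -25/4
  d7 = d1 - d2 + d3/4 = 1/4
  d8 = d2 + d7/2 + d1 = 71/8
  d9 = d5 + d8/5 - 9 = -789/40
  d10 = d5/4 = -25/8
  d11 = d6*3 = -75/4
  d12 = d2 + d10 = 15/8
Walk from origin (0, 0):
  seg 1: left by d4 = 5/2 → (-5/2, 0)
  seg 2: right by d10 = -25/8 → (-45/8, 0)
  seg 3: left by d11 = -75/4 → (105/8, 0)
  seg 4: down by d11 = -75/4 → (105/8, 75/4)
  seg 5: left by d6 = -25/4 → (155/8, 75/4)
  seg 6: up by d6 = -25/4 → (155/8, 25/2)
  seg 7: up by d7 = 1/4 → (155/8, 51/4)
  seg 8: up by d4 = 5/2 → (155/8, 61/4)

d5 = -25/2
d6 = -25/4
d7 = 1/4
d8 = 71/8
d9 = -789/40
d10 = -25/8
d11 = -75/4
d12 = 15/8
endpoint = (155/8, 61/4)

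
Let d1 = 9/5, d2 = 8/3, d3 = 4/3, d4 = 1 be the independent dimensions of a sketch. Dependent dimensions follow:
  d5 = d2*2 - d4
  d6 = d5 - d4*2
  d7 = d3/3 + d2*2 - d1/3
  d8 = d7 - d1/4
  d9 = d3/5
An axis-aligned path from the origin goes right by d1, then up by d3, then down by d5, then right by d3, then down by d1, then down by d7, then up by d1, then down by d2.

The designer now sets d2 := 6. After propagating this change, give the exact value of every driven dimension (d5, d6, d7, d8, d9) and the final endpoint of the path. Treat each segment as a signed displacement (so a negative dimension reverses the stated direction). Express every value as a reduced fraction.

Apply edit: d2 := 6
  d5 = d2*2 - d4 = 11
  d6 = d5 - d4*2 = 9
  d7 = d3/3 + d2*2 - d1/3 = 533/45
  d8 = d7 - d1/4 = 2051/180
  d9 = d3/5 = 4/15
Walk from origin (0, 0):
  seg 1: right by d1 = 9/5 → (9/5, 0)
  seg 2: up by d3 = 4/3 → (9/5, 4/3)
  seg 3: down by d5 = 11 → (9/5, -29/3)
  seg 4: right by d3 = 4/3 → (47/15, -29/3)
  seg 5: down by d1 = 9/5 → (47/15, -172/15)
  seg 6: down by d7 = 533/45 → (47/15, -1049/45)
  seg 7: up by d1 = 9/5 → (47/15, -968/45)
  seg 8: down by d2 = 6 → (47/15, -1238/45)

d5 = 11
d6 = 9
d7 = 533/45
d8 = 2051/180
d9 = 4/15
endpoint = (47/15, -1238/45)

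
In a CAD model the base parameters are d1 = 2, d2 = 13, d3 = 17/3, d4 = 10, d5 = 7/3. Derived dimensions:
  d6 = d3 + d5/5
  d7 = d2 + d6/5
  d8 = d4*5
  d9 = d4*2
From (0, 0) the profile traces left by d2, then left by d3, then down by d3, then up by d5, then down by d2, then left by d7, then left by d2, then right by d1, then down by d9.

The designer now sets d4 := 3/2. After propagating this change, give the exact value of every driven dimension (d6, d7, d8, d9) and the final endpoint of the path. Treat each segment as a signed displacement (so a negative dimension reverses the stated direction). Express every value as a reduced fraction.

d6 = 92/15
d7 = 1067/75
d8 = 15/2
d9 = 3
endpoint = (-3292/75, -58/3)

Apply edit: d4 := 3/2
  d6 = d3 + d5/5 = 92/15
  d7 = d2 + d6/5 = 1067/75
  d8 = d4*5 = 15/2
  d9 = d4*2 = 3
Walk from origin (0, 0):
  seg 1: left by d2 = 13 → (-13, 0)
  seg 2: left by d3 = 17/3 → (-56/3, 0)
  seg 3: down by d3 = 17/3 → (-56/3, -17/3)
  seg 4: up by d5 = 7/3 → (-56/3, -10/3)
  seg 5: down by d2 = 13 → (-56/3, -49/3)
  seg 6: left by d7 = 1067/75 → (-2467/75, -49/3)
  seg 7: left by d2 = 13 → (-3442/75, -49/3)
  seg 8: right by d1 = 2 → (-3292/75, -49/3)
  seg 9: down by d9 = 3 → (-3292/75, -58/3)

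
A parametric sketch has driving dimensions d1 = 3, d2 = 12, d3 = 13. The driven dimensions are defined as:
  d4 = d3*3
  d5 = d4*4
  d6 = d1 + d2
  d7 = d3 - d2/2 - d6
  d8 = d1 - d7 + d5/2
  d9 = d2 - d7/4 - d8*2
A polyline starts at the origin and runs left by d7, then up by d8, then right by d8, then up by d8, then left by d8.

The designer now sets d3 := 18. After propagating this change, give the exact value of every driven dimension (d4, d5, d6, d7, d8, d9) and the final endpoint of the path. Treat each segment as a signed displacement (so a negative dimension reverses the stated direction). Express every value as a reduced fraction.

Apply edit: d3 := 18
  d4 = d3*3 = 54
  d5 = d4*4 = 216
  d6 = d1 + d2 = 15
  d7 = d3 - d2/2 - d6 = -3
  d8 = d1 - d7 + d5/2 = 114
  d9 = d2 - d7/4 - d8*2 = -861/4
Walk from origin (0, 0):
  seg 1: left by d7 = -3 → (3, 0)
  seg 2: up by d8 = 114 → (3, 114)
  seg 3: right by d8 = 114 → (117, 114)
  seg 4: up by d8 = 114 → (117, 228)
  seg 5: left by d8 = 114 → (3, 228)

d4 = 54
d5 = 216
d6 = 15
d7 = -3
d8 = 114
d9 = -861/4
endpoint = (3, 228)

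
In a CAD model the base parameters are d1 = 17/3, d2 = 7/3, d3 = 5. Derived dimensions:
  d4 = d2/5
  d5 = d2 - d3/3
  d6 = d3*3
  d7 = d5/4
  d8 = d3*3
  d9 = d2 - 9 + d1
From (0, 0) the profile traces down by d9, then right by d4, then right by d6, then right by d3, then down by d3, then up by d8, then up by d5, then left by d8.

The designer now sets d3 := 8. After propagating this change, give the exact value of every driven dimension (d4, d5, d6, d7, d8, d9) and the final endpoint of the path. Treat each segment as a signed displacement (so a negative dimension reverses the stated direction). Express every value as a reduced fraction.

d4 = 7/15
d5 = -1/3
d6 = 24
d7 = -1/12
d8 = 24
d9 = -1
endpoint = (127/15, 50/3)

Apply edit: d3 := 8
  d4 = d2/5 = 7/15
  d5 = d2 - d3/3 = -1/3
  d6 = d3*3 = 24
  d7 = d5/4 = -1/12
  d8 = d3*3 = 24
  d9 = d2 - 9 + d1 = -1
Walk from origin (0, 0):
  seg 1: down by d9 = -1 → (0, 1)
  seg 2: right by d4 = 7/15 → (7/15, 1)
  seg 3: right by d6 = 24 → (367/15, 1)
  seg 4: right by d3 = 8 → (487/15, 1)
  seg 5: down by d3 = 8 → (487/15, -7)
  seg 6: up by d8 = 24 → (487/15, 17)
  seg 7: up by d5 = -1/3 → (487/15, 50/3)
  seg 8: left by d8 = 24 → (127/15, 50/3)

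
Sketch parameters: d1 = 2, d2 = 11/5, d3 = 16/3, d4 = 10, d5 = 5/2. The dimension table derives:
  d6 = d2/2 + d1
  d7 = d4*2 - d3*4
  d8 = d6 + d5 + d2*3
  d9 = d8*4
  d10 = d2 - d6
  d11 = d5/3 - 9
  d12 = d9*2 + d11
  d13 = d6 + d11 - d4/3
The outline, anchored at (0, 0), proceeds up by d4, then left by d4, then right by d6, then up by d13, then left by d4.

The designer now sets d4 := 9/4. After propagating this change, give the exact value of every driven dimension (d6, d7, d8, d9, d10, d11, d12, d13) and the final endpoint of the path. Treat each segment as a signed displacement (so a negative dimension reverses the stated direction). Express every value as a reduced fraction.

Apply edit: d4 := 9/4
  d6 = d2/2 + d1 = 31/10
  d7 = d4*2 - d3*4 = -101/6
  d8 = d6 + d5 + d2*3 = 61/5
  d9 = d8*4 = 244/5
  d10 = d2 - d6 = -9/10
  d11 = d5/3 - 9 = -49/6
  d12 = d9*2 + d11 = 2683/30
  d13 = d6 + d11 - d4/3 = -349/60
Walk from origin (0, 0):
  seg 1: up by d4 = 9/4 → (0, 9/4)
  seg 2: left by d4 = 9/4 → (-9/4, 9/4)
  seg 3: right by d6 = 31/10 → (17/20, 9/4)
  seg 4: up by d13 = -349/60 → (17/20, -107/30)
  seg 5: left by d4 = 9/4 → (-7/5, -107/30)

d6 = 31/10
d7 = -101/6
d8 = 61/5
d9 = 244/5
d10 = -9/10
d11 = -49/6
d12 = 2683/30
d13 = -349/60
endpoint = (-7/5, -107/30)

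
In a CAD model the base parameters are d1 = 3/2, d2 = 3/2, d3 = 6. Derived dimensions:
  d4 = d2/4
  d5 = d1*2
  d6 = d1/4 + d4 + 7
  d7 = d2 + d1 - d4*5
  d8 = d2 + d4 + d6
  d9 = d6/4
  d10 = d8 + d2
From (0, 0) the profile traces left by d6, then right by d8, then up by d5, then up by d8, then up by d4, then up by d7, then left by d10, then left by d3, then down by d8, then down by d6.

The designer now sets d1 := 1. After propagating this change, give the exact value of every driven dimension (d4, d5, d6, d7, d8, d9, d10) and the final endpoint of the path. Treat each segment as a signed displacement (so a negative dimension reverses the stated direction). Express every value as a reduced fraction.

Apply edit: d1 := 1
  d4 = d2/4 = 3/8
  d5 = d1*2 = 2
  d6 = d1/4 + d4 + 7 = 61/8
  d7 = d2 + d1 - d4*5 = 5/8
  d8 = d2 + d4 + d6 = 19/2
  d9 = d6/4 = 61/32
  d10 = d8 + d2 = 11
Walk from origin (0, 0):
  seg 1: left by d6 = 61/8 → (-61/8, 0)
  seg 2: right by d8 = 19/2 → (15/8, 0)
  seg 3: up by d5 = 2 → (15/8, 2)
  seg 4: up by d8 = 19/2 → (15/8, 23/2)
  seg 5: up by d4 = 3/8 → (15/8, 95/8)
  seg 6: up by d7 = 5/8 → (15/8, 25/2)
  seg 7: left by d10 = 11 → (-73/8, 25/2)
  seg 8: left by d3 = 6 → (-121/8, 25/2)
  seg 9: down by d8 = 19/2 → (-121/8, 3)
  seg 10: down by d6 = 61/8 → (-121/8, -37/8)

d4 = 3/8
d5 = 2
d6 = 61/8
d7 = 5/8
d8 = 19/2
d9 = 61/32
d10 = 11
endpoint = (-121/8, -37/8)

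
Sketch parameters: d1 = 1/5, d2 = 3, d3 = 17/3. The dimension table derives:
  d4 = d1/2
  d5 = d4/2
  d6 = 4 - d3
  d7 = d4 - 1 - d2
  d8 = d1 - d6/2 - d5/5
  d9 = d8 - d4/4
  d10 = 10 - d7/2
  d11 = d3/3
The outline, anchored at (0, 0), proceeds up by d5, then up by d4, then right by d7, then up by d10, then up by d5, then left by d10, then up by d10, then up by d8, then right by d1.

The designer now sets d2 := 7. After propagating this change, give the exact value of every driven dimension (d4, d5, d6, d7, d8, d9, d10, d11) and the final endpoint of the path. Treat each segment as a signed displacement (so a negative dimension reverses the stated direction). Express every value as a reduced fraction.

Apply edit: d2 := 7
  d4 = d1/2 = 1/10
  d5 = d4/2 = 1/20
  d6 = 4 - d3 = -5/3
  d7 = d4 - 1 - d2 = -79/10
  d8 = d1 - d6/2 - d5/5 = 307/300
  d9 = d8 - d4/4 = 599/600
  d10 = 10 - d7/2 = 279/20
  d11 = d3/3 = 17/9
Walk from origin (0, 0):
  seg 1: up by d5 = 1/20 → (0, 1/20)
  seg 2: up by d4 = 1/10 → (0, 3/20)
  seg 3: right by d7 = -79/10 → (-79/10, 3/20)
  seg 4: up by d10 = 279/20 → (-79/10, 141/10)
  seg 5: up by d5 = 1/20 → (-79/10, 283/20)
  seg 6: left by d10 = 279/20 → (-437/20, 283/20)
  seg 7: up by d10 = 279/20 → (-437/20, 281/10)
  seg 8: up by d8 = 307/300 → (-437/20, 8737/300)
  seg 9: right by d1 = 1/5 → (-433/20, 8737/300)

d4 = 1/10
d5 = 1/20
d6 = -5/3
d7 = -79/10
d8 = 307/300
d9 = 599/600
d10 = 279/20
d11 = 17/9
endpoint = (-433/20, 8737/300)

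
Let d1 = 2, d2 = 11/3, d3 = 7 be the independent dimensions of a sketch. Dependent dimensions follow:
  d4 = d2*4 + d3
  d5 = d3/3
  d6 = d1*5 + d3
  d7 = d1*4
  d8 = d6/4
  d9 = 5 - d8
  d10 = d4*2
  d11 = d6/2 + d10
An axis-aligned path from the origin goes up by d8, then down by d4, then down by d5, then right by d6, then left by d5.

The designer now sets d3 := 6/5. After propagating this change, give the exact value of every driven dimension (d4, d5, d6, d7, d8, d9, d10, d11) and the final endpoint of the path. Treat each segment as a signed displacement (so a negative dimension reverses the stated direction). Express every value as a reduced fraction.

d4 = 238/15
d5 = 2/5
d6 = 56/5
d7 = 8
d8 = 14/5
d9 = 11/5
d10 = 476/15
d11 = 112/3
endpoint = (54/5, -202/15)

Apply edit: d3 := 6/5
  d4 = d2*4 + d3 = 238/15
  d5 = d3/3 = 2/5
  d6 = d1*5 + d3 = 56/5
  d7 = d1*4 = 8
  d8 = d6/4 = 14/5
  d9 = 5 - d8 = 11/5
  d10 = d4*2 = 476/15
  d11 = d6/2 + d10 = 112/3
Walk from origin (0, 0):
  seg 1: up by d8 = 14/5 → (0, 14/5)
  seg 2: down by d4 = 238/15 → (0, -196/15)
  seg 3: down by d5 = 2/5 → (0, -202/15)
  seg 4: right by d6 = 56/5 → (56/5, -202/15)
  seg 5: left by d5 = 2/5 → (54/5, -202/15)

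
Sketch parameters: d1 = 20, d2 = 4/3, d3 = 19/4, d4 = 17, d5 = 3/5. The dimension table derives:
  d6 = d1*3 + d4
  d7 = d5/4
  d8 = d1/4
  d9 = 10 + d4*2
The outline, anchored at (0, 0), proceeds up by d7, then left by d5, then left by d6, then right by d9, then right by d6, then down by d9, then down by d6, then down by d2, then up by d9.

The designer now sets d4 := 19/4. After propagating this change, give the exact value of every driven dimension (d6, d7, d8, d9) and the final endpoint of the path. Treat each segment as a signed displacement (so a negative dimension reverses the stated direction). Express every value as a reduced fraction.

Apply edit: d4 := 19/4
  d6 = d1*3 + d4 = 259/4
  d7 = d5/4 = 3/20
  d8 = d1/4 = 5
  d9 = 10 + d4*2 = 39/2
Walk from origin (0, 0):
  seg 1: up by d7 = 3/20 → (0, 3/20)
  seg 2: left by d5 = 3/5 → (-3/5, 3/20)
  seg 3: left by d6 = 259/4 → (-1307/20, 3/20)
  seg 4: right by d9 = 39/2 → (-917/20, 3/20)
  seg 5: right by d6 = 259/4 → (189/10, 3/20)
  seg 6: down by d9 = 39/2 → (189/10, -387/20)
  seg 7: down by d6 = 259/4 → (189/10, -841/10)
  seg 8: down by d2 = 4/3 → (189/10, -2563/30)
  seg 9: up by d9 = 39/2 → (189/10, -989/15)

d6 = 259/4
d7 = 3/20
d8 = 5
d9 = 39/2
endpoint = (189/10, -989/15)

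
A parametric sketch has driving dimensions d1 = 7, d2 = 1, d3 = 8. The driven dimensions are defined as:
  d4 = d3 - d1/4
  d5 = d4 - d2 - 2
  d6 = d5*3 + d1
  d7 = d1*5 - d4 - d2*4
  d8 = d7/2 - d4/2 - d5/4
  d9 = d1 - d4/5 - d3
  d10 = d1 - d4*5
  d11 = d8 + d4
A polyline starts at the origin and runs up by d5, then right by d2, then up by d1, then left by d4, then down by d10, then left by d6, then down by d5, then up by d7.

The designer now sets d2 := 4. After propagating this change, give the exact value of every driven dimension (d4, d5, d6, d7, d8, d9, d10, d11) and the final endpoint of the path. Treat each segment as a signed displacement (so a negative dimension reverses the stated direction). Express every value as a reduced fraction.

Apply edit: d2 := 4
  d4 = d3 - d1/4 = 25/4
  d5 = d4 - d2 - 2 = 1/4
  d6 = d5*3 + d1 = 31/4
  d7 = d1*5 - d4 - d2*4 = 51/4
  d8 = d7/2 - d4/2 - d5/4 = 51/16
  d9 = d1 - d4/5 - d3 = -9/4
  d10 = d1 - d4*5 = -97/4
  d11 = d8 + d4 = 151/16
Walk from origin (0, 0):
  seg 1: up by d5 = 1/4 → (0, 1/4)
  seg 2: right by d2 = 4 → (4, 1/4)
  seg 3: up by d1 = 7 → (4, 29/4)
  seg 4: left by d4 = 25/4 → (-9/4, 29/4)
  seg 5: down by d10 = -97/4 → (-9/4, 63/2)
  seg 6: left by d6 = 31/4 → (-10, 63/2)
  seg 7: down by d5 = 1/4 → (-10, 125/4)
  seg 8: up by d7 = 51/4 → (-10, 44)

d4 = 25/4
d5 = 1/4
d6 = 31/4
d7 = 51/4
d8 = 51/16
d9 = -9/4
d10 = -97/4
d11 = 151/16
endpoint = (-10, 44)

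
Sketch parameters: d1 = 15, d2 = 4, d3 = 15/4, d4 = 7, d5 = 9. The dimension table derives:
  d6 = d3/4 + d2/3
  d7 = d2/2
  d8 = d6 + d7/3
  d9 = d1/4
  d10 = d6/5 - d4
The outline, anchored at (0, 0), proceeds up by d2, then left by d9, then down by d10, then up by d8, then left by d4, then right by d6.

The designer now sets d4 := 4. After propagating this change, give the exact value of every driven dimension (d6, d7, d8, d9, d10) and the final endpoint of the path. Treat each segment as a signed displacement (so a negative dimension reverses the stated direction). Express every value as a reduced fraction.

d6 = 109/48
d7 = 2
d8 = 47/16
d9 = 15/4
d10 = -851/240
endpoint = (-263/48, 629/60)

Apply edit: d4 := 4
  d6 = d3/4 + d2/3 = 109/48
  d7 = d2/2 = 2
  d8 = d6 + d7/3 = 47/16
  d9 = d1/4 = 15/4
  d10 = d6/5 - d4 = -851/240
Walk from origin (0, 0):
  seg 1: up by d2 = 4 → (0, 4)
  seg 2: left by d9 = 15/4 → (-15/4, 4)
  seg 3: down by d10 = -851/240 → (-15/4, 1811/240)
  seg 4: up by d8 = 47/16 → (-15/4, 629/60)
  seg 5: left by d4 = 4 → (-31/4, 629/60)
  seg 6: right by d6 = 109/48 → (-263/48, 629/60)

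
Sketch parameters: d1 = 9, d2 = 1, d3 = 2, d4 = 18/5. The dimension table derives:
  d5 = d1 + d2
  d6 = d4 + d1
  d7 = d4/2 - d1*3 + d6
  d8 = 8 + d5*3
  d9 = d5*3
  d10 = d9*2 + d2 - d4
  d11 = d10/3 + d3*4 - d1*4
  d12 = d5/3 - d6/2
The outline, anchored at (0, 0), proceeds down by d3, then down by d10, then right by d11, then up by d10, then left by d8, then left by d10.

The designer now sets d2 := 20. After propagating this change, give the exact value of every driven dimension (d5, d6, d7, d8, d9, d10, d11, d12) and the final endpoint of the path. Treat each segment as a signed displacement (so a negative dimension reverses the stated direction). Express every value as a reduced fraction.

d5 = 29
d6 = 63/5
d7 = -63/5
d8 = 95
d9 = 87
d10 = 952/5
d11 = 532/15
d12 = 101/30
endpoint = (-3749/15, -2)

Apply edit: d2 := 20
  d5 = d1 + d2 = 29
  d6 = d4 + d1 = 63/5
  d7 = d4/2 - d1*3 + d6 = -63/5
  d8 = 8 + d5*3 = 95
  d9 = d5*3 = 87
  d10 = d9*2 + d2 - d4 = 952/5
  d11 = d10/3 + d3*4 - d1*4 = 532/15
  d12 = d5/3 - d6/2 = 101/30
Walk from origin (0, 0):
  seg 1: down by d3 = 2 → (0, -2)
  seg 2: down by d10 = 952/5 → (0, -962/5)
  seg 3: right by d11 = 532/15 → (532/15, -962/5)
  seg 4: up by d10 = 952/5 → (532/15, -2)
  seg 5: left by d8 = 95 → (-893/15, -2)
  seg 6: left by d10 = 952/5 → (-3749/15, -2)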